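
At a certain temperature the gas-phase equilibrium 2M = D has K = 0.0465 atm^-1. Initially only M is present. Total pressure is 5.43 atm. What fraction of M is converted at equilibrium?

X = 0.295

Take 1 mol M as basis and let X be its fractional conversion, so ξ = 0.5X.
At extent ξ: n_M = 1 − X; n_D = 0.5X.
n_T = Σnᵢ = 1 − 0.5X.
y_i = n_i/n_T, p_i = y_i·P. K = p_D / (p_M^2).
This yields a degree-2 equation in X; solving on (0,1), X = 0.295.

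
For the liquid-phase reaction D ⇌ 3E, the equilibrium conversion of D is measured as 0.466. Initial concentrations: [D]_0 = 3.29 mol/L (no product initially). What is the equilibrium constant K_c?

K_c = 55.4 (mol/L)^2

Let X = conversion of D.
Concentrations: [D] = 3.29 − 3.29X; [E] = 9.87X.
At X = 0.466: [D] = 1.76, [E] = 4.6.
K_c = [E]^3 / ([D]) = 55.4 (mol/L)^2.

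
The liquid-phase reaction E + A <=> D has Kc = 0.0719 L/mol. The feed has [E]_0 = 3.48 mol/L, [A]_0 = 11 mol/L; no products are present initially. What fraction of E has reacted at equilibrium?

Let X = conversion of E; extent ξ = 3.48·X mol/L.
Concentrations: [E] = 3.48 − 3.48X; [A] = 11 − 3.48X; [D] = 3.48X.
Kc = [D] / ([E] [A]).
Setting equal to 0.0719 and solving for X on (0,1) gives X = 0.408.

X = 0.408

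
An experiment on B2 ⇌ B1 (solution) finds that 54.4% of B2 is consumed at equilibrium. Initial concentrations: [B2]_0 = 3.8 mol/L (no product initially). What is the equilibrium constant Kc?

Kc = 1.19

Let X = conversion of B2.
Concentrations: [B2] = 3.8 − 3.8X; [B1] = 3.8X.
At X = 0.544: [B2] = 1.73, [B1] = 2.07.
Kc = [B1] / ([B2]) = 1.19.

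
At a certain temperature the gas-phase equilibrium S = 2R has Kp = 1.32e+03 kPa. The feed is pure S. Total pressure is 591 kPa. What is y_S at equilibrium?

Take 1 mol S as basis and let X be its fractional conversion, so ξ = X.
Moles: n_S = 1 − X; n_R = 2X.
n_T = Σnᵢ = 1 + X.
Mole fractions y_i = n_i/n_T; Kp = p_R^2 / (p_S) with p_i = y_i·P.
This yields a degree-2 equation in X; solving on (0,1), X = 0.599.
Then n_S = 0.401, n_T = 1.6, so y_S = 0.251.

y_S = 0.251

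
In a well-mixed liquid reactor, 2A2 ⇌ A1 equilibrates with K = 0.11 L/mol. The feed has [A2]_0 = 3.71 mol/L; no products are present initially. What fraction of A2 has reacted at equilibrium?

Let X = conversion of A2; extent ξ = 3.71X/2 mol/L.
Concentrations: [A2] = 3.71 − 3.71X; [A1] = 1.85X.
K = [A1] / ([A2]^2).
Equating to 0.11 L/mol: the physical root is X = 0.348.

X = 0.348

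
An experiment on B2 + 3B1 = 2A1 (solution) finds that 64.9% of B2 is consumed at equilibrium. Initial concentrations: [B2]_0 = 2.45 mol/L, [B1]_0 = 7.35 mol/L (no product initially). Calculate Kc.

Kc = 0.685 (mol/L)^-2

Let X = conversion of B2.
Concentrations: [B2] = 2.45 − 2.45X; [B1] = 7.35 − 7.35X; [A1] = 4.9X.
At X = 0.649: [B2] = 0.86, [B1] = 2.58, [A1] = 3.18.
Kc = [A1]^2 / ([B2] [B1]^3) = 0.685 (mol/L)^-2.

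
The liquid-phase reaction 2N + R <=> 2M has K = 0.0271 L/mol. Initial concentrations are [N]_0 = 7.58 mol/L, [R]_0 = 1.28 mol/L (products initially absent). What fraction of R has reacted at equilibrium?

X = 0.379

Let X = conversion of R; extent ξ = 1.28·X mol/L.
Concentrations: [N] = 7.58 − 2.56X; [R] = 1.28 − 1.28X; [M] = 2.56X.
K = [M]^2 / ([N]^2 [R]).
This equals 0.0271 at X = 0.379 (the root in 0 < X < 1).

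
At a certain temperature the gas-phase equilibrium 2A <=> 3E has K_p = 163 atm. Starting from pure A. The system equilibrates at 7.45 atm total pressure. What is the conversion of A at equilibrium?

Basis: 1 mol A initially; let X = conversion of A. Extent ξ = 0.5X.
Moles: n_A = 1 − X; n_E = 1.5X.
Total moles n_T = 1 + 0.5X.
With p_i = (n_i/n_T)P, K_p = p_E^3 / (p_A^2).
This yields a degree-3 equation in X; solving on (0,1), X = 0.773.

X = 0.773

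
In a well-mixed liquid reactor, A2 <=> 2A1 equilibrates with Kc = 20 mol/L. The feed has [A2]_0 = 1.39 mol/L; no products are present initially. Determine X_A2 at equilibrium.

Let X = conversion of A2; extent ξ = 1.39·X mol/L.
Concentrations: [A2] = 1.39 − 1.39X; [A1] = 2.78X.
Kc = [A1]^2 / ([A2]).
Solving Kc = 20 for X ∈ (0,1): X = 0.815.

X = 0.815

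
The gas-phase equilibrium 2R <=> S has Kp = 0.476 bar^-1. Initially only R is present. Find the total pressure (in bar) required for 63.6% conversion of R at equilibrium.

Take 1 mol R as basis and let X be its fractional conversion, so ξ = 0.5X.
Moles: n_R = 1 − X; n_S = 0.5X.
n_T = Σnᵢ = 1 − 0.5X.
Kp = p_S / (p_R^2) with p_i = (n_i/n_T)·P.
At X = 0.636: the mole-fraction product g(X) = Π y_i^ν_i = 1.637. Since Kp = g(X)·P^{-1}, P = (g/Kp)^(1/1) = (1.637/0.476)^(1/1) = 3.44 bar.

P = 3.44 bar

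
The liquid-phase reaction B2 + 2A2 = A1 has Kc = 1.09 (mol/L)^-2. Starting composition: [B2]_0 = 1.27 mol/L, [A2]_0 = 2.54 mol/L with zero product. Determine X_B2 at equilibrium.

Let X = conversion of B2; extent ξ = 1.27·X mol/L.
Concentrations: [B2] = 1.27 − 1.27X; [A2] = 2.54 − 2.54X; [A1] = 1.27X.
Kc = [A1] / ([B2] [A2]^2).
This equals 1.09 at X = 0.568 (the root in 0 < X < 1).

X = 0.568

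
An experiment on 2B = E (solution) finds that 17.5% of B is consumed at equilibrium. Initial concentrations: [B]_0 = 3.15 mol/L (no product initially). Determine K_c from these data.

Let X = conversion of B.
Concentrations: [B] = 3.15 − 3.15X; [E] = 1.57X.
At X = 0.175: [B] = 2.6, [E] = 0.276.
K_c = [E] / ([B]^2) = 0.0408 L/mol.

K_c = 0.0408 L/mol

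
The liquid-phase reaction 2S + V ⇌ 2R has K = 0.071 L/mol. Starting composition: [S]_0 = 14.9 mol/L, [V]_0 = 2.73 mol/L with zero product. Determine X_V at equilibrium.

X = 0.596

Let X = conversion of V; extent ξ = 2.73·X mol/L.
Concentrations: [S] = 14.9 − 5.46X; [V] = 2.73 − 2.73X; [R] = 5.46X.
K = [R]^2 / ([S]^2 [V]).
Equating to 0.071 L/mol: the physical root is X = 0.596.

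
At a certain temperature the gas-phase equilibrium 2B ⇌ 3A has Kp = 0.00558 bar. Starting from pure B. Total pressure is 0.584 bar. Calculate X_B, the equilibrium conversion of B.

X = 0.132

Take 1 mol B as basis and let X be its fractional conversion, so ξ = 0.5X.
Species balance: n_B = 1 − X; n_A = 1.5X.
Summing: n_T = 1 + 0.5X.
With p_i = (n_i/n_T)P, Kp = p_A^3 / (p_B^2).
This yields a degree-3 equation in X; solving on (0,1), X = 0.132.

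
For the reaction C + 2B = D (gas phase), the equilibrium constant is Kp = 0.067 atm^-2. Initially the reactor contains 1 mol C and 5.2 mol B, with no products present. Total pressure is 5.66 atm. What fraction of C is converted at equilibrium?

Basis: 1 mol C initially; let X = conversion of C. Extent ξ = X.
Mole table: n_C = 1 − X; n_B = 5.2 − 2X; n_D = X.
Summing: n_T = 6.2 − 2X.
y_i = n_i/n_T, p_i = y_i·P. Kp = p_D / (p_C p_B^2).
Substituting and setting equal to 0.067 atm^-2 gives a polynomial in X; the root in (0,1) is X = 0.580.

X = 0.580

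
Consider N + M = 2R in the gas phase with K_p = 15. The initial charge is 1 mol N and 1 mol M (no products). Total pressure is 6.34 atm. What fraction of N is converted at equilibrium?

Let X = conversion of N (basis 1 mol N); extent of reaction ξ = X.
Mole table: n_N = 1 − X; n_M = 1 − X; n_R = 2X.
Total moles n_T = 2 (Δν = 0, constant).
With p_i = (n_i/n_T)P, K_p = p_R^2 / (p_N p_M).
Setting this equal to 15 and taking the physical root (0 < X < 1) gives X = 0.659.

X = 0.659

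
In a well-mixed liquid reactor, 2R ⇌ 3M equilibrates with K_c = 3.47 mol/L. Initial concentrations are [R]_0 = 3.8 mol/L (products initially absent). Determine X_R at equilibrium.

Let X = conversion of R; extent ξ = 3.8X/2 mol/L.
Concentrations: [R] = 3.8 − 3.8X; [M] = 5.7X.
K_c = [M]^3 / ([R]^2).
This equals 3.47 at X = 0.440 (the root in 0 < X < 1).

X = 0.440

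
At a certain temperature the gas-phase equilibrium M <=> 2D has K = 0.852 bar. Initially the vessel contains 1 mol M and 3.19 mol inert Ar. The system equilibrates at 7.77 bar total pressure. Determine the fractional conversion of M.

Let X = conversion of M (basis 1 mol M); extent of reaction ξ = X.
Species balance: n_M = 1 − X; n_D = 2X; n_I = 3.19 (inert).
Summing: n_T = 4.19 + X.
y_i = n_i/n_T, p_i = y_i·P. K = p_D^2 / (p_M).
This yields a degree-2 equation in X; solving on (0,1), X = 0.294.

X = 0.294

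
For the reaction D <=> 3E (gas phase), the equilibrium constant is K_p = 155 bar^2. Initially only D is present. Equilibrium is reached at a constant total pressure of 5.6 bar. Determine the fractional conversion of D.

X = 0.686

Let X = conversion of D (basis 1 mol D); extent of reaction ξ = X.
Moles: n_D = 1 − X; n_E = 3X.
Total moles n_T = 1 + 2X.
With p_i = (n_i/n_T)P, K_p = p_E^3 / (p_D).
Setting this equal to 155 bar^2 and taking the physical root (0 < X < 1) gives X = 0.686.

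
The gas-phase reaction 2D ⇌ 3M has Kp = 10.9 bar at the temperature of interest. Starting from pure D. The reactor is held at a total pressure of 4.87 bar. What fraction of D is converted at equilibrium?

X = 0.553

Let X = conversion of D (basis 1 mol D); extent of reaction ξ = 0.5X.
Mole table: n_D = 1 − X; n_M = 1.5X.
Total moles n_T = 1 + 0.5X.
y_i = n_i/n_T, p_i = y_i·P. Kp = p_M^3 / (p_D^2).
Setting this equal to 10.9 bar and taking the physical root (0 < X < 1) gives X = 0.553.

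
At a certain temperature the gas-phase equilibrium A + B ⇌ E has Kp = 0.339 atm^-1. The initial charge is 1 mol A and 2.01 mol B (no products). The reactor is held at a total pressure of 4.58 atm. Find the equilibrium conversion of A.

Let X = conversion of A (basis 1 mol A); extent of reaction ξ = X.
Species balance: n_A = 1 − X; n_B = 2.01 − X; n_E = X.
n_T = Σnᵢ = 3.01 − X.
y_i = n_i/n_T, p_i = y_i·P. Kp = p_E / (p_A p_B).
Setting this equal to 0.339 atm^-1 and taking the physical root (0 < X < 1) gives X = 0.484.

X = 0.484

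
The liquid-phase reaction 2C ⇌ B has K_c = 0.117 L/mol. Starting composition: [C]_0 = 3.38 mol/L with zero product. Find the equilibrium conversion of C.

X = 0.342

Let X = conversion of C; extent ξ = 3.38X/2 mol/L.
Concentrations: [C] = 3.38 − 3.38X; [B] = 1.69X.
K_c = [B] / ([C]^2).
Equating to 0.117 L/mol: the physical root is X = 0.342.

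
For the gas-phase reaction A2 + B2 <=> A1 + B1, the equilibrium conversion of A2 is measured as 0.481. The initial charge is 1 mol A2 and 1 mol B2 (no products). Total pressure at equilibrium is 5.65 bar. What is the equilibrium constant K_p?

K_p = 0.859

Let X = conversion of A2 (basis 1 mol A2); extent of reaction ξ = X.
Moles: n_A2 = 1 − X; n_B2 = 1 − X; n_A1 = X; n_B1 = X.
Total moles n_T = 2 (Δν = 0, constant).
At X = 0.481: n_A2 = 0.519, n_B2 = 0.519, n_A1 = 0.481, n_B1 = 0.481, n_T = 2.
p_i = (n_i/n_T)·P. K_p = p_A1 p_B1 / (p_A2 p_B2) = 0.859.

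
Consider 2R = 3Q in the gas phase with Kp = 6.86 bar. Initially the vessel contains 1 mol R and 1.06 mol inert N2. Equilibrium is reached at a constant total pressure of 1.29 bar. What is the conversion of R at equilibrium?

X = 0.700

Take 1 mol R as basis and let X be its fractional conversion, so ξ = 0.5X.
At extent ξ: n_R = 1 − X; n_Q = 1.5X; n_I = 1.06 (inert).
Total moles n_T = 2.06 + 0.5X.
Mole fractions y_i = n_i/n_T; Kp = p_Q^3 / (p_R^2) with p_i = y_i·P.
Equating to 6.86 bar and solving on 0 < X < 1: X = 0.700.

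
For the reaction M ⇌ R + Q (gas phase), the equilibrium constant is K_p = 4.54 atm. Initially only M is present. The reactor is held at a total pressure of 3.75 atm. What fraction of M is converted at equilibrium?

X = 0.740

Let X = conversion of M (basis 1 mol M); extent of reaction ξ = X.
Species balance: n_M = 1 − X; n_R = X; n_Q = X.
Total moles n_T = 1 + X.
With p_i = (n_i/n_T)P, K_p = p_R p_Q / (p_M).
This yields a degree-2 equation in X; solving on (0,1), X = 0.740.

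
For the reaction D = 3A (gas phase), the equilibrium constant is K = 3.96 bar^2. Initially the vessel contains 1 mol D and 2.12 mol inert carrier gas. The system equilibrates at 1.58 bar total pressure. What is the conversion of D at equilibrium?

Basis: 1 mol D initially; let X = conversion of D. Extent ξ = X.
Moles: n_D = 1 − X; n_A = 3X; n_I = 2.12 (inert).
Summing: n_T = 3.12 + 2X.
y_i = n_i/n_T, p_i = y_i·P. K = p_A^3 / (p_D).
Equating to 3.96 bar^2 and solving on 0 < X < 1: X = 0.707.

X = 0.707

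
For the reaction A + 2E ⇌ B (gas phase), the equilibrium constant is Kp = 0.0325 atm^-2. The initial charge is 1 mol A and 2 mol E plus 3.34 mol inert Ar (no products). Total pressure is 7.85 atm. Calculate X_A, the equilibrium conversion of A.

X = 0.139

Take 1 mol A as basis and let X be its fractional conversion, so ξ = X.
Species balance: n_A = 1 − X; n_E = 2 − 2X; n_B = X; n_I = 3.34 (inert).
n_T = Σnᵢ = 6.34 − 2X.
Mole fractions y_i = n_i/n_T; Kp = p_B / (p_A p_E^2) with p_i = y_i·P.
Setting this equal to 0.0325 atm^-2 and taking the physical root (0 < X < 1) gives X = 0.139.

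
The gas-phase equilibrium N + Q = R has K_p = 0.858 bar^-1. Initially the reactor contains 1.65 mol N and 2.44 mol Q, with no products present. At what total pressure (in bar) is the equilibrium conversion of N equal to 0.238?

Basis: 1.65 mol N initially; let X = conversion of N. Extent ξ = 1.65X.
Moles: n_N = 1.65 − 1.65X; n_Q = 2.44 − 1.65X; n_R = 1.65X.
n_T = Σnᵢ = 4.09 − 1.65X.
K_p = p_R / (p_N p_Q) with p_i = (n_i/n_T)·P.
At X = 0.238: the mole-fraction product g(X) = Π y_i^ν_i = 0.5641. Since K_p = g(X)·P^{-1}, P = (g/K_p)^(1/1) = (0.5641/0.858)^(1/1) = 0.657 bar.

P = 0.657 bar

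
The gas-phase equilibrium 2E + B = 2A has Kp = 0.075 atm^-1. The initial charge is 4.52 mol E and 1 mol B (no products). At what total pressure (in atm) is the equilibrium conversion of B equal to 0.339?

P = 3.25 atm

Let X = conversion of B (basis 1 mol B); extent of reaction ξ = X.
Mole table: n_E = 4.52 − 2X; n_B = 1 − X; n_A = 2X.
n_T = Σnᵢ = 5.52 − X.
Kp = p_A^2 / (p_E^2 p_B) with p_i = (n_i/n_T)·P.
At X = 0.339: the mole-fraction product g(X) = Π y_i^ν_i = 0.2441. Since Kp = g(X)·P^{-1}, P = (g/Kp)^(1/1) = (0.2441/0.075)^(1/1) = 3.25 atm.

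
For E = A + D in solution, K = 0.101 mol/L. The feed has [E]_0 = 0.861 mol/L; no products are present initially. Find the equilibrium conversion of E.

X = 0.289

Let X = conversion of E; extent ξ = 0.861·X mol/L.
Concentrations: [E] = 0.861 − 0.861X; [A] = 0.861X; [D] = 0.861X.
K = [A] [D] / ([E]).
Solving K = 0.101 for X ∈ (0,1): X = 0.289.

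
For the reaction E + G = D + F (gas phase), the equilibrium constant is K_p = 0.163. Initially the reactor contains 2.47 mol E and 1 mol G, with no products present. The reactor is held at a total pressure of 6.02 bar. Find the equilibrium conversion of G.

Basis: 1 mol G initially; let X = conversion of G. Extent ξ = X.
At extent ξ: n_E = 2.47 − X; n_G = 1 − X; n_D = X; n_F = X.
n_T stays at 3.47 (no change in mole number).
With p_i = (n_i/n_T)P, K_p = p_D p_F / (p_E p_G).
This yields a degree-2 equation in X; solving on (0,1), X = 0.434.

X = 0.434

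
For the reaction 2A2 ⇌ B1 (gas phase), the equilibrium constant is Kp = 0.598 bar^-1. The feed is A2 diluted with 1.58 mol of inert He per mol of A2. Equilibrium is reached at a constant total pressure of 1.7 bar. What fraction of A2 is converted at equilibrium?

Take 1 mol A2 as basis and let X be its fractional conversion, so ξ = 0.5X.
Mole table: n_A2 = 1 − X; n_B1 = 0.5X; n_I = 1.58 (inert).
n_T = Σnᵢ = 2.58 − 0.5X.
y_i = n_i/n_T, p_i = y_i·P. Kp = p_B1 / (p_A2^2).
This yields a degree-2 equation in X; solving on (0,1), X = 0.354.

X = 0.354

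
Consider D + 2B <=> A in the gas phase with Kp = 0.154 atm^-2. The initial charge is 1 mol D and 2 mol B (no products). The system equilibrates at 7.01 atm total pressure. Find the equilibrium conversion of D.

Let X = conversion of D (basis 1 mol D); extent of reaction ξ = X.
Moles: n_D = 1 − X; n_B = 2 − 2X; n_A = X.
Total moles n_T = 3 − 2X.
y_i = n_i/n_T, p_i = y_i·P. Kp = p_A / (p_D p_B^2).
This yields a degree-3 equation in X; solving on (0,1), X = 0.600.

X = 0.600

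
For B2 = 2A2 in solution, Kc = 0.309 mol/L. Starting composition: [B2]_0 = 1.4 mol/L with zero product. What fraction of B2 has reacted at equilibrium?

Let X = conversion of B2; extent ξ = 1.4·X mol/L.
Concentrations: [B2] = 1.4 − 1.4X; [A2] = 2.8X.
Kc = [A2]^2 / ([B2]).
Solving Kc = 0.309 for X ∈ (0,1): X = 0.209.

X = 0.209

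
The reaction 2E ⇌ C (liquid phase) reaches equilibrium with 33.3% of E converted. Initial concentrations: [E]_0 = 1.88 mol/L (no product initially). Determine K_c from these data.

K_c = 0.199 L/mol

Let X = conversion of E.
Concentrations: [E] = 1.88 − 1.88X; [C] = 0.94X.
At X = 0.333: [E] = 1.25, [C] = 0.313.
K_c = [C] / ([E]^2) = 0.199 L/mol.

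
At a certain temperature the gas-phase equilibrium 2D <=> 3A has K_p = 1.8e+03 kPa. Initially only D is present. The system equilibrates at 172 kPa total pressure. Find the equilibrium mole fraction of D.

Basis: 1 mol D initially; let X = conversion of D. Extent ξ = 0.5X.
Moles: n_D = 1 − X; n_A = 1.5X.
Summing: n_T = 1 + 0.5X.
With p_i = (n_i/n_T)P, K_p = p_A^3 / (p_D^2).
Setting this equal to 1.8e+03 kPa and taking the physical root (0 < X < 1) gives X = 0.709.
Then n_D = 0.291, n_T = 1.35, so y_D = 0.215.

y_D = 0.215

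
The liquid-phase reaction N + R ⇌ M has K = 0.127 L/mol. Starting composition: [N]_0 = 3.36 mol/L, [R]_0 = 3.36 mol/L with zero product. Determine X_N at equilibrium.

Let X = conversion of N; extent ξ = 3.36·X mol/L.
Concentrations: [N] = 3.36 − 3.36X; [R] = 3.36 − 3.36X; [M] = 3.36X.
K = [M] / ([N] [R]).
Setting equal to 0.127 and solving for X on (0,1) gives X = 0.244.

X = 0.244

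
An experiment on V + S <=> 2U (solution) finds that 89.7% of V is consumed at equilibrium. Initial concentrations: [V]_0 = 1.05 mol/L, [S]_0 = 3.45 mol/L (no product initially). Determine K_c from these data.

K_c = 13.1

Let X = conversion of V.
Concentrations: [V] = 1.05 − 1.05X; [S] = 3.45 − 1.05X; [U] = 2.1X.
At X = 0.897: [V] = 0.108, [S] = 2.51, [U] = 1.88.
K_c = [U]^2 / ([V] [S]) = 13.1.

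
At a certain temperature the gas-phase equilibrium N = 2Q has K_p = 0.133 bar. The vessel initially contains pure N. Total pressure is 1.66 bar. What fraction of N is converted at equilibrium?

Let X = conversion of N (basis 1 mol N); extent of reaction ξ = X.
Mole table: n_N = 1 − X; n_Q = 2X.
Summing: n_T = 1 + X.
y_i = n_i/n_T, p_i = y_i·P. K_p = p_Q^2 / (p_N).
Substituting and setting equal to 0.133 bar gives a polynomial in X; the root in (0,1) is X = 0.140.

X = 0.140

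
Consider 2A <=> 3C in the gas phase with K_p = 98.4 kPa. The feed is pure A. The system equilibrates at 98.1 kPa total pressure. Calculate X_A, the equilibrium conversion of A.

Let X = conversion of A (basis 1 mol A); extent of reaction ξ = 0.5X.
Mole table: n_A = 1 − X; n_C = 1.5X.
Total moles n_T = 1 + 0.5X.
With p_i = (n_i/n_T)P, K_p = p_C^3 / (p_A^2).
Setting this equal to 98.4 kPa and taking the physical root (0 < X < 1) gives X = 0.469.

X = 0.469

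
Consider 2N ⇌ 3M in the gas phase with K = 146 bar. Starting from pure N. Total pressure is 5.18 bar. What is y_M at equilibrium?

y_M = 0.852

Take 1 mol N as basis and let X be its fractional conversion, so ξ = 0.5X.
Species balance: n_N = 1 − X; n_M = 1.5X.
Total moles n_T = 1 + 0.5X.
With p_i = (n_i/n_T)P, K = p_M^3 / (p_N^2).
This yields a degree-3 equation in X; solving on (0,1), X = 0.793.
Then n_M = 1.19, n_T = 1.4, so y_M = 0.852.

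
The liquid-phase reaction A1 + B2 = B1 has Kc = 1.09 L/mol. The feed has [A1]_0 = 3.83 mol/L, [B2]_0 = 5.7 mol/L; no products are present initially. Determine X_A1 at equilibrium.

Let X = conversion of A1; extent ξ = 3.83·X mol/L.
Concentrations: [A1] = 3.83 − 3.83X; [B2] = 5.7 − 3.83X; [B1] = 3.83X.
Kc = [B1] / ([A1] [B2]).
This equals 1.09 at X = 0.754 (the root in 0 < X < 1).

X = 0.754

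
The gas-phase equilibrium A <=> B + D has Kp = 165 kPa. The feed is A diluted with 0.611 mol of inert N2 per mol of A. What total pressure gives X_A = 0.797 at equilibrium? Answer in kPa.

Let X = conversion of A (basis 1 mol A); extent of reaction ξ = X.
Mole table: n_A = 1 − X; n_B = X; n_D = X; n_I = 0.611 (inert).
Summing: n_T = 1.61 + X.
Kp = p_B p_D / (p_A) with p_i = (n_i/n_T)·P.
At X = 0.797: the mole-fraction product g(X) = Π y_i^ν_i = 1.299. Since Kp = g(X)·P^{1}, P = (Kp/g)^(1/1) = (165/1.299)^(1/1) = 127 kPa.

P = 127 kPa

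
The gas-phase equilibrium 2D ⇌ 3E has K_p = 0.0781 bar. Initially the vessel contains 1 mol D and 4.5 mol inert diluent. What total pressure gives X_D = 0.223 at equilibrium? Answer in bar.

P = 7.07 bar

Basis: 1 mol D initially; let X = conversion of D. Extent ξ = 0.5X.
At extent ξ: n_D = 1 − X; n_E = 1.5X; n_I = 4.5 (inert).
Summing: n_T = 5.5 + 0.5X.
K_p = p_E^3 / (p_D^2) with p_i = (n_i/n_T)·P.
At X = 0.223: the mole-fraction product g(X) = Π y_i^ν_i = 0.01105. Since K_p = g(X)·P^{1}, P = (K_p/g)^(1/1) = (0.0781/0.01105)^(1/1) = 7.07 bar.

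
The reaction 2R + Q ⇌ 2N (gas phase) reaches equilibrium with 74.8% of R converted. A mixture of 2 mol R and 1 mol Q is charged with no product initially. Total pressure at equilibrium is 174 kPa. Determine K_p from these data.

Let X = conversion of R (basis 2 mol R); extent of reaction ξ = X.
Mole table: n_R = 2 − 2X; n_Q = 1 − X; n_N = 2X.
n_T = Σnᵢ = 3 − X.
At X = 0.748: n_R = 0.504, n_Q = 0.252, n_N = 1.5, n_T = 2.25.
p_i = (n_i/n_T)·P. K_p = p_N^2 / (p_R^2 p_Q) = 0.453 kPa^-1.

K_p = 0.453 kPa^-1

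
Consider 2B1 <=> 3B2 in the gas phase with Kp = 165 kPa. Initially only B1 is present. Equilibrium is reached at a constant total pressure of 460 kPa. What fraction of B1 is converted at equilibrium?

Basis: 1 mol B1 initially; let X = conversion of B1. Extent ξ = 0.5X.
Moles: n_B1 = 1 − X; n_B2 = 1.5X.
Total moles n_T = 1 + 0.5X.
y_i = n_i/n_T, p_i = y_i·P. Kp = p_B2^3 / (p_B1^2).
Substituting and setting equal to 165 kPa gives a polynomial in X; the root in (0,1) is X = 0.369.

X = 0.369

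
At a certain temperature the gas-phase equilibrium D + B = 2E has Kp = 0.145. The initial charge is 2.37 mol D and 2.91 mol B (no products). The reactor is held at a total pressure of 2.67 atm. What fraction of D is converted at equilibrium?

Basis: 2.37 mol D initially; let X = conversion of D. Extent ξ = 2.37X.
Moles: n_D = 2.37 − 2.37X; n_B = 2.91 − 2.37X; n_E = 4.74X.
n_T stays at 5.28 (no change in mole number).
y_i = n_i/n_T, p_i = y_i·P. Kp = p_E^2 / (p_D p_B).
This yields a degree-2 equation in X; solving on (0,1), X = 0.177.

X = 0.177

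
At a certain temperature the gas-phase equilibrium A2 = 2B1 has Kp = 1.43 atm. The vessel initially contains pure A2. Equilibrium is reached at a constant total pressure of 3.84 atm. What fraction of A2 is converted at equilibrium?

X = 0.292

Take 1 mol A2 as basis and let X be its fractional conversion, so ξ = X.
Mole table: n_A2 = 1 − X; n_B1 = 2X.
Summing: n_T = 1 + X.
y_i = n_i/n_T, p_i = y_i·P. Kp = p_B1^2 / (p_A2).
Equating to 1.43 atm and solving on 0 < X < 1: X = 0.292.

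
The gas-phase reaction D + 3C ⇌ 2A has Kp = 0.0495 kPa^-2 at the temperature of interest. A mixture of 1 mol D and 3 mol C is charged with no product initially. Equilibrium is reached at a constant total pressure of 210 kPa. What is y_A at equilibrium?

Basis: 1 mol D initially; let X = conversion of D. Extent ξ = X.
Mole table: n_D = 1 − X; n_C = 3 − 3X; n_A = 2X.
Total moles n_T = 4 − 2X.
Mole fractions y_i = n_i/n_T; Kp = p_A^2 / (p_D p_C^3) with p_i = y_i·P.
This yields a degree-4 equation in X; solving on (0,1), X = 0.873.
Then n_A = 1.75, n_T = 2.25, so y_A = 0.774.

y_A = 0.774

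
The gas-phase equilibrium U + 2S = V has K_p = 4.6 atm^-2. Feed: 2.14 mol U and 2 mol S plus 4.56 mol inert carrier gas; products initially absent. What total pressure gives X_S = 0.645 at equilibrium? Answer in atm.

P = 3.2 atm

Let X = conversion of S (basis 2 mol S); extent of reaction ξ = X.
Species balance: n_U = 2.14 − X; n_S = 2 − 2X; n_V = X; n_I = 4.56 (inert).
n_T = Σnᵢ = 8.7 − 2X.
K_p = p_V / (p_U p_S^2) with p_i = (n_i/n_T)·P.
At X = 0.645: the mole-fraction product g(X) = Π y_i^ν_i = 46.99. Since K_p = g(X)·P^{-2}, P = (g/K_p)^(1/2) = (46.99/4.6)^(1/2) = 3.2 atm.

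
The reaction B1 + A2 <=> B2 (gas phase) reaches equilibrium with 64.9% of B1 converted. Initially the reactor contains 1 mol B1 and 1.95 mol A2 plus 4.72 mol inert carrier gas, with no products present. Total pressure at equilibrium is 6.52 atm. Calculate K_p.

K_p = 1.53 atm^-1

Take 1 mol B1 as basis and let X be its fractional conversion, so ξ = X.
Mole table: n_B1 = 1 − X; n_A2 = 1.95 − X; n_B2 = X; n_I = 4.72 (inert).
n_T = Σnᵢ = 7.67 − X.
At X = 0.649: n_B1 = 0.351, n_A2 = 1.3, n_B2 = 0.649, n_T = 7.02.
p_i = (n_i/n_T)·P. K_p = p_B2 / (p_B1 p_A2) = 1.53 atm^-1.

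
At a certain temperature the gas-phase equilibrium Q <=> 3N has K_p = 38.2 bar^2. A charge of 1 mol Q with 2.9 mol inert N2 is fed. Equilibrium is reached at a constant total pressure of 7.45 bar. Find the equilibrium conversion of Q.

X = 0.631

Basis: 1 mol Q initially; let X = conversion of Q. Extent ξ = X.
Moles: n_Q = 1 − X; n_N = 3X; n_I = 2.9 (inert).
Summing: n_T = 3.9 + 2X.
Mole fractions y_i = n_i/n_T; K_p = p_N^3 / (p_Q) with p_i = y_i·P.
This yields a degree-3 equation in X; solving on (0,1), X = 0.631.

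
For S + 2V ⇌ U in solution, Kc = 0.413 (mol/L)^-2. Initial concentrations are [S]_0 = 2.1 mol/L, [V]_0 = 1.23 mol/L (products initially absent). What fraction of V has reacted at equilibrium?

X = 0.485

Let X = conversion of V; extent ξ = 1.23X/2 mol/L.
Concentrations: [S] = 2.1 − 0.615X; [V] = 1.23 − 1.23X; [U] = 0.615X.
Kc = [U] / ([S] [V]^2).
Solving Kc = 0.413 for X ∈ (0,1): X = 0.485.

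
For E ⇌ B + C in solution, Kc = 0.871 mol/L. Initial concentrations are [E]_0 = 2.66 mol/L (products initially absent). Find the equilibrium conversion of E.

X = 0.431

Let X = conversion of E; extent ξ = 2.66·X mol/L.
Concentrations: [E] = 2.66 − 2.66X; [B] = 2.66X; [C] = 2.66X.
Kc = [B] [C] / ([E]).
Solving Kc = 0.871 for X ∈ (0,1): X = 0.431.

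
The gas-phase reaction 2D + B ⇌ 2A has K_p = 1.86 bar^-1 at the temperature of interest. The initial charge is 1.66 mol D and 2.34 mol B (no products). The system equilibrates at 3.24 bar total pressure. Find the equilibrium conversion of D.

X = 0.639

Take 1.66 mol D as basis and let X be its fractional conversion, so ξ = 0.83X.
Moles: n_D = 1.66 − 1.66X; n_B = 2.34 − 0.83X; n_A = 1.66X.
Summing: n_T = 4 − 0.83X.
Mole fractions y_i = n_i/n_T; K_p = p_A^2 / (p_D^2 p_B) with p_i = y_i·P.
This yields a degree-3 equation in X; solving on (0,1), X = 0.639.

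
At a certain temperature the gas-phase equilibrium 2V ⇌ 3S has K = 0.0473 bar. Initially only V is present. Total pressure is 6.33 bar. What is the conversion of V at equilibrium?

Take 1 mol V as basis and let X be its fractional conversion, so ξ = 0.5X.
At extent ξ: n_V = 1 − X; n_S = 1.5X.
Total moles n_T = 1 + 0.5X.
y_i = n_i/n_T, p_i = y_i·P. K = p_S^3 / (p_V^2).
Substituting and setting equal to 0.0473 bar gives a polynomial in X; the root in (0,1) is X = 0.122.

X = 0.122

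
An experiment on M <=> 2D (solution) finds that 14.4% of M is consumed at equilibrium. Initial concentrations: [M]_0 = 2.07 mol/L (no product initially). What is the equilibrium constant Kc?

Kc = 0.201 mol/L

Let X = conversion of M.
Concentrations: [M] = 2.07 − 2.07X; [D] = 4.14X.
At X = 0.144: [M] = 1.77, [D] = 0.596.
Kc = [D]^2 / ([M]) = 0.201 mol/L.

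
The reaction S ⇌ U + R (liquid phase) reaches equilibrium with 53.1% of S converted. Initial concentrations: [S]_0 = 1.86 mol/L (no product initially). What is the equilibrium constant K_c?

K_c = 1.12 mol/L

Let X = conversion of S.
Concentrations: [S] = 1.86 − 1.86X; [U] = 1.86X; [R] = 1.86X.
At X = 0.531: [S] = 0.872, [U] = 0.988, [R] = 0.988.
K_c = [U] [R] / ([S]) = 1.12 mol/L.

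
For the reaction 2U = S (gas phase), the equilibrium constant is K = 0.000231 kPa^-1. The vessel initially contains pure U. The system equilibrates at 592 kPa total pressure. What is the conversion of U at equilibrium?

X = 0.196

Take 1 mol U as basis and let X be its fractional conversion, so ξ = 0.5X.
Species balance: n_U = 1 − X; n_S = 0.5X.
Summing: n_T = 1 − 0.5X.
Mole fractions y_i = n_i/n_T; K = p_S / (p_U^2) with p_i = y_i·P.
Substituting and setting equal to 0.000231 kPa^-1 gives a polynomial in X; the root in (0,1) is X = 0.196.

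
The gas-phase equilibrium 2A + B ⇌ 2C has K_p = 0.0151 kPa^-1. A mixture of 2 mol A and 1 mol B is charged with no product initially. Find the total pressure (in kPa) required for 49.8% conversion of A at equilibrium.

Let X = conversion of A (basis 2 mol A); extent of reaction ξ = X.
Moles: n_A = 2 − 2X; n_B = 1 − X; n_C = 2X.
Total moles n_T = 3 − X.
K_p = p_C^2 / (p_A^2 p_B) with p_i = (n_i/n_T)·P.
At X = 0.498: the mole-fraction product g(X) = Π y_i^ν_i = 4.905. Since K_p = g(X)·P^{-1}, P = (g/K_p)^(1/1) = (4.905/0.0151)^(1/1) = 325 kPa.

P = 325 kPa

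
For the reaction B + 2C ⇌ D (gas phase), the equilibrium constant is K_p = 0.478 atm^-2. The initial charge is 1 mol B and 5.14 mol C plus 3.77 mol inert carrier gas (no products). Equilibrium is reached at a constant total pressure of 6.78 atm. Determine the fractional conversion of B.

Basis: 1 mol B initially; let X = conversion of B. Extent ξ = X.
Mole table: n_B = 1 − X; n_C = 5.14 − 2X; n_D = X; n_I = 3.77 (inert).
n_T = Σnᵢ = 9.91 − 2X.
Mole fractions y_i = n_i/n_T; K_p = p_D / (p_B p_C^2) with p_i = y_i·P.
This yields a degree-3 equation in X; solving on (0,1), X = 0.800.

X = 0.800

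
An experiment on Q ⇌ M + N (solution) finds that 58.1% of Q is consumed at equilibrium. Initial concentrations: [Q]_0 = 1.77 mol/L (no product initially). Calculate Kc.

Let X = conversion of Q.
Concentrations: [Q] = 1.77 − 1.77X; [M] = 1.77X; [N] = 1.77X.
At X = 0.581: [Q] = 0.742, [M] = 1.03, [N] = 1.03.
Kc = [M] [N] / ([Q]) = 1.43 mol/L.

Kc = 1.43 mol/L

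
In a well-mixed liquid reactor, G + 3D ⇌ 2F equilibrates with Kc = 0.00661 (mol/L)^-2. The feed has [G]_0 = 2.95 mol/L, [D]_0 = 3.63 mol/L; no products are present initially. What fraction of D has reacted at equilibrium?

Let X = conversion of D; extent ξ = 3.63X/3 mol/L.
Concentrations: [G] = 2.95 − 1.21X; [D] = 3.63 − 3.63X; [F] = 2.42X.
Kc = [F]^2 / ([G] [D]^3).
This equals 0.00661 at X = 0.247 (the root in 0 < X < 1).

X = 0.247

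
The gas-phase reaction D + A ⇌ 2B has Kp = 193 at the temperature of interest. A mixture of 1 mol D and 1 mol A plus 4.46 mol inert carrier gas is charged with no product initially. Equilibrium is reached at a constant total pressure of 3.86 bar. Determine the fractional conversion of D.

X = 0.874

Take 1 mol D as basis and let X be its fractional conversion, so ξ = X.
At extent ξ: n_D = 1 − X; n_A = 1 − X; n_B = 2X; n_I = 4.46 (inert).
Since Δν = 0, n_T = 6.46 throughout.
With p_i = (n_i/n_T)P, Kp = p_B^2 / (p_D p_A).
This yields a degree-2 equation in X; solving on (0,1), X = 0.874.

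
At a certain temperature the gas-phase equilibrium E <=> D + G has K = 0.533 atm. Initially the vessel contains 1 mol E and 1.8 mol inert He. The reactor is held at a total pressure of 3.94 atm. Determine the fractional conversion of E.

Let X = conversion of E (basis 1 mol E); extent of reaction ξ = X.
Mole table: n_E = 1 − X; n_D = X; n_G = X; n_I = 1.8 (inert).
Total moles n_T = 2.8 + X.
With p_i = (n_i/n_T)P, K = p_D p_G / (p_E).
Substituting and setting equal to 0.533 atm gives a polynomial in X; the root in (0,1) is X = 0.480.

X = 0.480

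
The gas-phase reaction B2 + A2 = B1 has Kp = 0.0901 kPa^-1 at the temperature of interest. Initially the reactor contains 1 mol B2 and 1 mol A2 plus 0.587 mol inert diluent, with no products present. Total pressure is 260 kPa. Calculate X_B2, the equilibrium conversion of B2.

X = 0.757

Basis: 1 mol B2 initially; let X = conversion of B2. Extent ξ = X.
Mole table: n_B2 = 1 − X; n_A2 = 1 − X; n_B1 = X; n_I = 0.587 (inert).
n_T = Σnᵢ = 2.59 − X.
Mole fractions y_i = n_i/n_T; Kp = p_B1 / (p_B2 p_A2) with p_i = y_i·P.
Substituting and setting equal to 0.0901 kPa^-1 gives a polynomial in X; the root in (0,1) is X = 0.757.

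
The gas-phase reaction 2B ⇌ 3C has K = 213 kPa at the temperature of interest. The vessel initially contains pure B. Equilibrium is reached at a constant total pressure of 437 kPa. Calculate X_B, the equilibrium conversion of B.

X = 0.398

Let X = conversion of B (basis 1 mol B); extent of reaction ξ = 0.5X.
At extent ξ: n_B = 1 − X; n_C = 1.5X.
Summing: n_T = 1 + 0.5X.
Mole fractions y_i = n_i/n_T; K = p_C^3 / (p_B^2) with p_i = y_i·P.
Substituting and setting equal to 213 kPa gives a polynomial in X; the root in (0,1) is X = 0.398.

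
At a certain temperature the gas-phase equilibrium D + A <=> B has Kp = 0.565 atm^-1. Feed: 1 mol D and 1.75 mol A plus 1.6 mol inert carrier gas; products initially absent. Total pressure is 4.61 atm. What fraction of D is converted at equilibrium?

Take 1 mol D as basis and let X be its fractional conversion, so ξ = X.
At extent ξ: n_D = 1 − X; n_A = 1.75 − X; n_B = X; n_I = 1.6 (inert).
Total moles n_T = 4.35 − X.
Mole fractions y_i = n_i/n_T; Kp = p_B / (p_D p_A) with p_i = y_i·P.
Equating to 0.565 atm^-1 and solving on 0 < X < 1: X = 0.463.

X = 0.463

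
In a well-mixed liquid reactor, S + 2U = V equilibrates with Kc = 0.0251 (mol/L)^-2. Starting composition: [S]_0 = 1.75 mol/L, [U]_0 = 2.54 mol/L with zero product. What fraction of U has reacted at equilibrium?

Let X = conversion of U; extent ξ = 2.54X/2 mol/L.
Concentrations: [S] = 1.75 − 1.27X; [U] = 2.54 − 2.54X; [V] = 1.27X.
Kc = [V] / ([S] [U]^2).
Equating to 0.0251 (mol/L)^-2: the physical root is X = 0.146.

X = 0.146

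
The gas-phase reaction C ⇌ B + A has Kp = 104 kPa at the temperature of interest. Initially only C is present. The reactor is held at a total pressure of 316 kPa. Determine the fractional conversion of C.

Let X = conversion of C (basis 1 mol C); extent of reaction ξ = X.
At extent ξ: n_C = 1 − X; n_B = X; n_A = X.
Total moles n_T = 1 + X.
Mole fractions y_i = n_i/n_T; Kp = p_B p_A / (p_C) with p_i = y_i·P.
Setting this equal to 104 kPa and taking the physical root (0 < X < 1) gives X = 0.498.

X = 0.498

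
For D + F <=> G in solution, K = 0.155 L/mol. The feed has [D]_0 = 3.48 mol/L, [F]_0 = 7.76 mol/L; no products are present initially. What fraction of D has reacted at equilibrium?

Let X = conversion of D; extent ξ = 3.48·X mol/L.
Concentrations: [D] = 3.48 − 3.48X; [F] = 7.76 − 3.48X; [G] = 3.48X.
K = [G] / ([D] [F]).
Solving K = 0.155 for X ∈ (0,1): X = 0.485.

X = 0.485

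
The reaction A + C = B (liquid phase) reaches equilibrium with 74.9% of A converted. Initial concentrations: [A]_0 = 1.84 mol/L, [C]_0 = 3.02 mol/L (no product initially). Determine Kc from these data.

Let X = conversion of A.
Concentrations: [A] = 1.84 − 1.84X; [C] = 3.02 − 1.84X; [B] = 1.84X.
At X = 0.749: [A] = 0.462, [C] = 1.64, [B] = 1.38.
Kc = [B] / ([A] [C]) = 1.82 L/mol.

Kc = 1.82 L/mol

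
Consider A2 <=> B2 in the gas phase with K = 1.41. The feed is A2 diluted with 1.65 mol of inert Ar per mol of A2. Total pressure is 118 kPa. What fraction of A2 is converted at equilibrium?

Take 1 mol A2 as basis and let X be its fractional conversion, so ξ = X.
Moles: n_A2 = 1 − X; n_B2 = X; n_I = 1.65 (inert).
n_T stays at 2.65 (no change in mole number).
With p_i = (n_i/n_T)P, K = p_B2 / (p_A2).
This yields a degree-1 equation in X; solving on (0,1), X = 0.585.

X = 0.585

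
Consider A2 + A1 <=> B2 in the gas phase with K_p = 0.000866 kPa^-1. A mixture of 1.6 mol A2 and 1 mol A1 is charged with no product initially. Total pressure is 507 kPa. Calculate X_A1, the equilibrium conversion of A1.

Let X = conversion of A1 (basis 1 mol A1); extent of reaction ξ = X.
Moles: n_A2 = 1.6 − X; n_A1 = 1 − X; n_B2 = X.
Summing: n_T = 2.6 − X.
Mole fractions y_i = n_i/n_T; K_p = p_B2 / (p_A2 p_A1) with p_i = y_i·P.
Setting this equal to 0.000866 kPa^-1 and taking the physical root (0 < X < 1) gives X = 0.204.

X = 0.204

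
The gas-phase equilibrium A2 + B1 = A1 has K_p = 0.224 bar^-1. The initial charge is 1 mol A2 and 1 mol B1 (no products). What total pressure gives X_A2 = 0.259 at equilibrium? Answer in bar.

Let X = conversion of A2 (basis 1 mol A2); extent of reaction ξ = X.
Moles: n_A2 = 1 − X; n_B1 = 1 − X; n_A1 = X.
n_T = Σnᵢ = 2 − X.
K_p = p_A1 / (p_A2 p_B1) with p_i = (n_i/n_T)·P.
At X = 0.259: the mole-fraction product g(X) = Π y_i^ν_i = 0.8212. Since K_p = g(X)·P^{-1}, P = (g/K_p)^(1/1) = (0.8212/0.224)^(1/1) = 3.67 bar.

P = 3.67 bar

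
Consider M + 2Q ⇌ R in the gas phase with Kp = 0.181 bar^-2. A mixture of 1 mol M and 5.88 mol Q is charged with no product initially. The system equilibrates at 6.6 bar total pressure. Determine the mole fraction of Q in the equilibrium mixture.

y_Q = 0.808

Basis: 1 mol M initially; let X = conversion of M. Extent ξ = X.
Mole table: n_M = 1 − X; n_Q = 5.88 − 2X; n_R = X.
Summing: n_T = 6.88 − 2X.
With p_i = (n_i/n_T)P, Kp = p_R / (p_M p_Q^2).
Equating to 0.181 bar^-2 and solving on 0 < X < 1: X = 0.837.
Then n_Q = 4.21, n_T = 5.21, so y_Q = 0.808.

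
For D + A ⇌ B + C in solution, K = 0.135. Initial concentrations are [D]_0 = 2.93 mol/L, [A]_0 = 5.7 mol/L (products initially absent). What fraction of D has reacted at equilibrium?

Let X = conversion of D; extent ξ = 2.93·X mol/L.
Concentrations: [D] = 2.93 − 2.93X; [A] = 5.7 − 2.93X; [B] = 2.93X; [C] = 2.93X.
K = [B] [C] / ([D] [A]).
Setting equal to 0.135 and solving for X on (0,1) gives X = 0.367.

X = 0.367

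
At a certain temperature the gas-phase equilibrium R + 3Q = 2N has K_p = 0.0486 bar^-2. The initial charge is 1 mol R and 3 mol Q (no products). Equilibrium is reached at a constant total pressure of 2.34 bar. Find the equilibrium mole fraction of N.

y_N = 0.128

Basis: 1 mol R initially; let X = conversion of R. Extent ξ = X.
Moles: n_R = 1 − X; n_Q = 3 − 3X; n_N = 2X.
Summing: n_T = 4 − 2X.
With p_i = (n_i/n_T)P, K_p = p_N^2 / (p_R p_Q^3).
Substituting and setting equal to 0.0486 bar^-2 gives a polynomial in X; the root in (0,1) is X = 0.226.
Then n_N = 0.452, n_T = 3.55, so y_N = 0.128.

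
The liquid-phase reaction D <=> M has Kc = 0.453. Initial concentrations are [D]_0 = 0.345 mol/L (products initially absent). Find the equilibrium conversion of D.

Let X = conversion of D; extent ξ = 0.345·X mol/L.
Concentrations: [D] = 0.345 − 0.345X; [M] = 0.345X.
Kc = [M] / ([D]).
This equals 0.453 at X = 0.312 (the root in 0 < X < 1).

X = 0.312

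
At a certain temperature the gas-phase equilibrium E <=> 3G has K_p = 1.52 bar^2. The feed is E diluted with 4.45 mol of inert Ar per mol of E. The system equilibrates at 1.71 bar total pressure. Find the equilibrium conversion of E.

X = 0.666

Let X = conversion of E (basis 1 mol E); extent of reaction ξ = X.
Mole table: n_E = 1 − X; n_G = 3X; n_I = 4.45 (inert).
n_T = Σnᵢ = 5.45 + 2X.
Mole fractions y_i = n_i/n_T; K_p = p_G^3 / (p_E) with p_i = y_i·P.
This yields a degree-3 equation in X; solving on (0,1), X = 0.666.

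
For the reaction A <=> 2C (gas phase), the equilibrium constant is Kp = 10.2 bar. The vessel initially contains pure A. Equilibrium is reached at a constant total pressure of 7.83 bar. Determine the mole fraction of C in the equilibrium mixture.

Basis: 1 mol A initially; let X = conversion of A. Extent ξ = X.
Species balance: n_A = 1 − X; n_C = 2X.
Total moles n_T = 1 + X.
With p_i = (n_i/n_T)P, Kp = p_C^2 / (p_A).
Substituting and setting equal to 10.2 bar gives a polynomial in X; the root in (0,1) is X = 0.496.
Then n_C = 0.991, n_T = 1.5, so y_C = 0.663.

y_C = 0.663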